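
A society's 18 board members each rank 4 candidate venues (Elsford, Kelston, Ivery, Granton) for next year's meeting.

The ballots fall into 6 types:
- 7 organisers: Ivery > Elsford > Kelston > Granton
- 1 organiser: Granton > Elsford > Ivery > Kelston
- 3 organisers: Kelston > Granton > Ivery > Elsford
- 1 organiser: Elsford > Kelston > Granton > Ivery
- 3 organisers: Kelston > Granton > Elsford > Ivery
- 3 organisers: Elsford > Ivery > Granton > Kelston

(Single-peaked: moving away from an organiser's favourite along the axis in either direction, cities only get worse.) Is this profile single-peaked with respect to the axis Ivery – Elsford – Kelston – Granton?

Axis positions: Ivery=1, Elsford=2, Kelston=3, Granton=4.
Type 1 (peak Ivery at position 1): ranking walks positions 1-2-3-4, expanding outward from the peak — single-peaked.
Type 2: ranking walks positions 4-2-1-3; Elsford is ranked above Kelston even though Kelston lies between Elsford and the peak Granton on the axis — preferences dip and rise again. Not single-peaked.
Type 3: ranking walks positions 3-4-1-2; Ivery is ranked above Elsford even though Elsford lies between Ivery and the peak Kelston on the axis — preferences dip and rise again. Not single-peaked.
Type 4 (peak Elsford at position 2): ranking walks positions 2-3-4-1, expanding outward from the peak — single-peaked.
Type 5 (peak Kelston at position 3): ranking walks positions 3-4-2-1, expanding outward from the peak — single-peaked.
Type 6: ranking walks positions 2-1-4-3; Granton is ranked above Kelston even though Kelston lies between Granton and the peak Elsford on the axis — preferences dip and rise again. Not single-peaked.
Type 2 violates single-peakedness, so the profile is not single-peaked on this axis.

no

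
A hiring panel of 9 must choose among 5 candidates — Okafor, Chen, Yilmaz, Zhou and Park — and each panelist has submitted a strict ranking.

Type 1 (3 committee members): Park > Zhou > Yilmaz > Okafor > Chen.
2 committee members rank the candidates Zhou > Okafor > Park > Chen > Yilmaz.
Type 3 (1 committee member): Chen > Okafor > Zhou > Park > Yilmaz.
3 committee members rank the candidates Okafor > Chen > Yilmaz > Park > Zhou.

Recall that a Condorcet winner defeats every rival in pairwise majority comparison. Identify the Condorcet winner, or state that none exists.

Pairwise majorities:
Okafor vs Chen: Okafor wins 8–1.
Okafor vs Yilmaz: Okafor, 6–3.
Okafor vs Zhou: Zhou, 5–4.
Okafor–Park: Okafor 6–3.
Chen vs Yilmaz: Chen wins 6–3.
Chen–Zhou: Zhou 5–4.
Chen–Park: Park 5–4.
Yilmaz–Zhou: Zhou 6–3.
Yilmaz–Park: Park 6–3.
Zhou vs Park: Park wins 6–3.
Each candidate drops at least one matchup (Okafor loses to Zhou; Chen loses to Okafor; Yilmaz loses to Okafor; Zhou loses to Park; Park loses to Okafor); the cycle Okafor → Park → Zhou → Okafor rules out a Condorcet winner.

none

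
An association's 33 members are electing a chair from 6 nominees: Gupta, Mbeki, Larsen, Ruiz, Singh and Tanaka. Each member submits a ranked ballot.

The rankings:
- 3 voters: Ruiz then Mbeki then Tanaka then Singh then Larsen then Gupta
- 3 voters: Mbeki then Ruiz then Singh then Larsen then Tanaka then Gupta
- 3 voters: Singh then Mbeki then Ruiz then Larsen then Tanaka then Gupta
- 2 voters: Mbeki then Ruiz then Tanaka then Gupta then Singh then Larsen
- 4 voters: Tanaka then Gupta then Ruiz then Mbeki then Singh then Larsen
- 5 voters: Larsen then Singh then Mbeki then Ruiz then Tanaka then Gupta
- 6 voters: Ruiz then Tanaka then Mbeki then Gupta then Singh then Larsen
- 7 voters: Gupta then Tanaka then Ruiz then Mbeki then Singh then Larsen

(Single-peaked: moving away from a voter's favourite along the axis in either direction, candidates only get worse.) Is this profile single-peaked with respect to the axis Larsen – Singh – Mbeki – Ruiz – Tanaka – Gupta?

Axis positions: Larsen=1, Singh=2, Mbeki=3, Ruiz=4, Tanaka=5, Gupta=6.
Type 1 (peak Ruiz at position 4): ranking walks positions 4-3-5-2-1-6, expanding outward from the peak — single-peaked.
Type 2 (peak Mbeki at position 3): ranking walks positions 3-4-2-1-5-6, expanding outward from the peak — single-peaked.
Type 3 (peak Singh at position 2): ranking walks positions 2-3-4-1-5-6, expanding outward from the peak — single-peaked.
Type 4 (peak Mbeki at position 3): ranking walks positions 3-4-5-6-2-1, expanding outward from the peak — single-peaked.
Type 5 (peak Tanaka at position 5): ranking walks positions 5-6-4-3-2-1, expanding outward from the peak — single-peaked.
Type 6 (peak Larsen at position 1): ranking walks positions 1-2-3-4-5-6, expanding outward from the peak — single-peaked.
Type 7 (peak Ruiz at position 4): ranking walks positions 4-5-3-6-2-1, expanding outward from the peak — single-peaked.
Type 8 (peak Gupta at position 6): ranking walks positions 6-5-4-3-2-1, expanding outward from the peak — single-peaked.
Every ranking is single-peaked on this axis.

yes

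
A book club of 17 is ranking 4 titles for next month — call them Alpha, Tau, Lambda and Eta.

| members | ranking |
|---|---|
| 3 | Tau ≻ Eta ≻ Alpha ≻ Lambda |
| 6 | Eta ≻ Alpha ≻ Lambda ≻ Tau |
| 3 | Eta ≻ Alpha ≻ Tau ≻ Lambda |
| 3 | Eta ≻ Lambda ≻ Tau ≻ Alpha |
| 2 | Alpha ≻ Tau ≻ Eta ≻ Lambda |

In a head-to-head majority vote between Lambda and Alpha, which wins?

Alpha

Ballots ranking Lambda above Alpha: 3.
Ballots ranking Alpha above Lambda: 17 − 3 = 14.
Alpha wins the head-to-head 14–3.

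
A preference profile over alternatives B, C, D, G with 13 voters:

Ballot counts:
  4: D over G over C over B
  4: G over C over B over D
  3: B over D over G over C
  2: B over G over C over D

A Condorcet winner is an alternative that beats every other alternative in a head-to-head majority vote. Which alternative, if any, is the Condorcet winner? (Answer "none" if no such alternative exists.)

Head-to-head results (13 voters):
B vs C: C wins 8–5.
B–D: B 9–4.
B vs G: G, 8–5.
C–D: D 7–6.
C vs G: G wins 13–0.
D–G: D 7–6.
No alternative is unbeaten: B loses to C; C loses to D; D loses to B; G loses to D. In particular B > D > C > B is a majority cycle — no Condorcet winner exists.

none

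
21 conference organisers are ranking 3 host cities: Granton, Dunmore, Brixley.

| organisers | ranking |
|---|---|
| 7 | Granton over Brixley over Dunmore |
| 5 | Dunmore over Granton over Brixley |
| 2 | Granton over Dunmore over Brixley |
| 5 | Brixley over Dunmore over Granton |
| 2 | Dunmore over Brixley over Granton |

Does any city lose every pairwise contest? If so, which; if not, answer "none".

none

Pairwise majorities:
Granton vs Dunmore: Dunmore, 12–9.
Granton vs Brixley: 7+5+2 = 14 for Granton, 7 for Brixley — Granton by 14–7.
Dunmore vs Brixley: Dunmore is ranked higher on 5+2+2 = 9 ballots, Brixley on 12. Brixley wins 12–9.
No city is winless: Granton beats Brixley; Dunmore beats Granton; Brixley beats Dunmore. There is no Condorcet loser.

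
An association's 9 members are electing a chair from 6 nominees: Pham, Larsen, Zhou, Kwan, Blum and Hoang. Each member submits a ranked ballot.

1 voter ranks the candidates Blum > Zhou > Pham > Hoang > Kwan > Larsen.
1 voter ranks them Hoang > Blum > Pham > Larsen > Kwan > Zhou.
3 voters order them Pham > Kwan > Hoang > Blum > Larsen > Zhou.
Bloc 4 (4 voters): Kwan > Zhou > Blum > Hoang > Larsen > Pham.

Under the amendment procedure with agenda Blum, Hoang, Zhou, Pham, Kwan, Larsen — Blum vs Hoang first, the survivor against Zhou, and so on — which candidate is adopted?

Kwan

Round 1: Blum vs Hoang — 5–4, Blum advances.
Round 2: Blum vs Zhou — 5–4, Blum advances.
Round 3: Blum vs Pham — 6–3, Blum advances.
Round 4: Blum vs Kwan — 2–7, Kwan advances.
Round 5: Kwan vs Larsen — 8–1, Kwan advances.
The agenda winner is Kwan.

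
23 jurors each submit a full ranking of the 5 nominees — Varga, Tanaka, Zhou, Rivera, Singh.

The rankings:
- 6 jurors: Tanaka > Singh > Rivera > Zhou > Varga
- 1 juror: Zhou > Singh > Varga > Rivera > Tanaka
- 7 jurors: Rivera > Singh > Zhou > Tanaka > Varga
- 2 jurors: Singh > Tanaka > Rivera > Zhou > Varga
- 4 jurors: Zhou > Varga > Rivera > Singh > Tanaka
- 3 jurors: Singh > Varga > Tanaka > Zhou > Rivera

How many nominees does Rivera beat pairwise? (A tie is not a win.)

Rivera against each rival (23 jurors):
Rivera vs Varga: 6+7+2 = 15 for Rivera, 8 for Varga — Rivera by 15–8.
Rivera vs Tanaka: Rivera, 12–11.
Rivera vs Zhou: Rivera preferred on 6+7+2 = 15 ballots; Rivera wins 15–8.
Rivera vs Singh: 11 to 12, Singh.
Rivera beats Varga, Tanaka, Zhou; loses to Singh — 3 pairwise wins.

3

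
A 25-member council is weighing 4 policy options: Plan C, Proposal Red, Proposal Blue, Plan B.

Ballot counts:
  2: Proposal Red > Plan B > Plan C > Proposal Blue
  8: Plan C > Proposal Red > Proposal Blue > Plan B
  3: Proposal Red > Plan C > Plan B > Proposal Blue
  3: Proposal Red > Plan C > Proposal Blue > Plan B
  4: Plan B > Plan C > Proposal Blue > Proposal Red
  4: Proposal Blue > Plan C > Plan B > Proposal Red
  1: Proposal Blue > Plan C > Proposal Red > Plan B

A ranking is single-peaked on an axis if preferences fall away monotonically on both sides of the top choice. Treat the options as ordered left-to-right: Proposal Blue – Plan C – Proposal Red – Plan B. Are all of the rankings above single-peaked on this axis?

no

Axis positions: Proposal Blue=1, Plan C=2, Proposal Red=3, Plan B=4.
Ballot type 1 (peak Proposal Red at position 3): ranking walks positions 3-4-2-1, expanding outward from the peak — single-peaked.
Ballot type 2 (peak Plan C at position 2): ranking walks positions 2-3-1-4, expanding outward from the peak — single-peaked.
Ballot type 3 (peak Proposal Red at position 3): ranking walks positions 3-2-4-1, expanding outward from the peak — single-peaked.
Ballot type 4 (peak Proposal Red at position 3): ranking walks positions 3-2-1-4, expanding outward from the peak — single-peaked.
Ballot type 5: ranking walks positions 4-2-1-3; Plan C is ranked above Proposal Red even though Proposal Red lies between Plan C and the peak Plan B on the axis — preferences dip and rise again. Not single-peaked.
Ballot type 6: ranking walks positions 1-2-4-3; Plan B is ranked above Proposal Red even though Proposal Red lies between Plan B and the peak Proposal Blue on the axis — preferences dip and rise again. Not single-peaked.
Ballot type 7 (peak Proposal Blue at position 1): ranking walks positions 1-2-3-4, expanding outward from the peak — single-peaked.
Ballot type 5 violates single-peakedness, so the profile is not single-peaked on this axis.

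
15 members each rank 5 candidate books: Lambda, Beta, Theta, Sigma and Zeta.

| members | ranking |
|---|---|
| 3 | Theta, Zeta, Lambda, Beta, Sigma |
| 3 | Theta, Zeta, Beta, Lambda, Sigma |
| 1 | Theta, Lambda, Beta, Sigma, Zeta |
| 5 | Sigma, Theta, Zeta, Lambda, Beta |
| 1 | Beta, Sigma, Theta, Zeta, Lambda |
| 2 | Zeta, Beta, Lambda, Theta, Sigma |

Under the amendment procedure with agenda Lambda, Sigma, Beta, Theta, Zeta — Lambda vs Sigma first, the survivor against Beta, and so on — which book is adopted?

Theta

Round 1: Lambda vs Sigma — 9–6, Lambda advances.
Round 2: Lambda vs Beta — 9–6, Lambda advances.
Round 3: Lambda vs Theta — 2–13, Theta advances.
Round 4: Theta vs Zeta — 13–2, Theta advances.
The agenda winner is Theta.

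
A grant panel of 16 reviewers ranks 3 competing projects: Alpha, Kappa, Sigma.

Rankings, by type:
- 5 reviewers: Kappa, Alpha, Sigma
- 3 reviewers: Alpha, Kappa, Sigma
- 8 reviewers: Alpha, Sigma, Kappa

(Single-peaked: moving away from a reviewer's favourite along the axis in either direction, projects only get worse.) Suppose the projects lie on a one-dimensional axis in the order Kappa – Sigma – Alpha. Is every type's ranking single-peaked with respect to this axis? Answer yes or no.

no

Axis positions: Kappa=1, Sigma=2, Alpha=3.
Type 1: ranking walks positions 1-3-2; Alpha is ranked above Sigma even though Sigma lies between Alpha and the peak Kappa on the axis — preferences dip and rise again. Not single-peaked.
Type 2: ranking walks positions 3-1-2; Kappa is ranked above Sigma even though Sigma lies between Kappa and the peak Alpha on the axis — preferences dip and rise again. Not single-peaked.
Type 3 (peak Alpha at position 3): ranking walks positions 3-2-1, expanding outward from the peak — single-peaked.
Type 1 violates single-peakedness, so the profile is not single-peaked on this axis.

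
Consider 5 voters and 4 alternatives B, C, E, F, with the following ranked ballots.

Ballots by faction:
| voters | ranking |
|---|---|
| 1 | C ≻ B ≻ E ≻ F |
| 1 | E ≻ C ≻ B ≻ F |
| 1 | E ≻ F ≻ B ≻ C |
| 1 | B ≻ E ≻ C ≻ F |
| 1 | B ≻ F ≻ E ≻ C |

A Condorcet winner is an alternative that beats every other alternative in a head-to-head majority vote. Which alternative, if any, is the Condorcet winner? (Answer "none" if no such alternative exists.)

Head-to-head results (5 voters):
B vs C: B preferred on 1+1+1 = 3 ballots; B wins 3–2.
B vs E: B is ranked higher on 1+1+1 = 3 ballots, E on 2. B wins 3–2.
B vs F: 1+1+1+1 = 4 for B, 1 for F — B by 4–1.
C vs E: 1 to 4, E.
C vs F: C preferred on 1+1+1 = 3 ballots; C wins 3–2.
E vs F: E preferred on 1+1+1+1 = 4 ballots; E wins 4–1.
B wins every pairwise contest, so B is the Condorcet winner.

B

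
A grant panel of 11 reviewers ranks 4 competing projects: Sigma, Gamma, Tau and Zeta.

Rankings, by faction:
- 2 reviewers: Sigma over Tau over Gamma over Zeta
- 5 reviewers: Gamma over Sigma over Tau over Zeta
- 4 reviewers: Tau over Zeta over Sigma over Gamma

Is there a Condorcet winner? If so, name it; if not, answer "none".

Head-to-head results (11 reviewers):
Sigma vs Gamma: Sigma wins 6–5.
Sigma–Tau: Sigma 7–4.
Sigma vs Zeta: Sigma wins 7–4.
Gamma vs Tau: Tau wins 6–5.
Gamma vs Zeta: Gamma wins 7–4.
Tau vs Zeta: Tau wins 11–0.
Only Sigma has no losses; Sigma is the Condorcet winner.

Sigma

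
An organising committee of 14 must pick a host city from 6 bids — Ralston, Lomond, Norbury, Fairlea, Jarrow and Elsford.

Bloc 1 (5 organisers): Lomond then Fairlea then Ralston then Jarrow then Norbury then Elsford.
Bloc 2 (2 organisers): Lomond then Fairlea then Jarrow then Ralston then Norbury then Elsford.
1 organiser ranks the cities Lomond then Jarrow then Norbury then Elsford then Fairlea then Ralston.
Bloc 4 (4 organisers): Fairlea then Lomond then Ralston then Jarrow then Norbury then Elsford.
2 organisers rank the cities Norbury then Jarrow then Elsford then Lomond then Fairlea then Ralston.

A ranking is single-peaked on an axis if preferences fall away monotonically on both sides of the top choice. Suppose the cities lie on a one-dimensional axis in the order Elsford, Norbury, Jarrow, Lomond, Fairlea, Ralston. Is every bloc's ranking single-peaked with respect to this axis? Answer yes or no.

Axis positions: Elsford=1, Norbury=2, Jarrow=3, Lomond=4, Fairlea=5, Ralston=6.
Bloc 1 (peak Lomond at position 4): ranking walks positions 4-5-6-3-2-1, expanding outward from the peak — single-peaked.
Bloc 2 (peak Lomond at position 4): ranking walks positions 4-5-3-6-2-1, expanding outward from the peak — single-peaked.
Bloc 3 (peak Lomond at position 4): ranking walks positions 4-3-2-1-5-6, expanding outward from the peak — single-peaked.
Bloc 4 (peak Fairlea at position 5): ranking walks positions 5-4-6-3-2-1, expanding outward from the peak — single-peaked.
Bloc 5 (peak Norbury at position 2): ranking walks positions 2-3-1-4-5-6, expanding outward from the peak — single-peaked.
Every ranking is single-peaked on this axis.

yes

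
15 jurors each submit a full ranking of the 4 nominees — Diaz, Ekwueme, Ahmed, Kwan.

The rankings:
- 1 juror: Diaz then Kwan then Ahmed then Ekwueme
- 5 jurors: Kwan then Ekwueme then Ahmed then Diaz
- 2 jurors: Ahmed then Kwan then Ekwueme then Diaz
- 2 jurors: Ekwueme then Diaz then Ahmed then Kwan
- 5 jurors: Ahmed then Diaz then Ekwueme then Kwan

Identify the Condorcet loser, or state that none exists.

none

Pairwise majorities:
Diaz vs Ekwueme: Diaz preferred on 1+5 = 6 ballots; Ekwueme wins 9–6.
Diaz vs Ahmed: Diaz preferred on 1+2 = 3 ballots; Ahmed wins 12–3.
Diaz vs Kwan: Diaz, 8–7.
Ekwueme vs Ahmed: Ekwueme is ranked higher on 5+2 = 7 ballots, Ahmed on 8. Ahmed wins 8–7.
Ekwueme vs Kwan: Ekwueme preferred on 2+5 = 7 ballots; Kwan wins 8–7.
Ahmed vs Kwan: 9 to 6, Ahmed.
No nominee is winless: Diaz beats Kwan; Ekwueme beats Diaz; Ahmed beats Diaz; Kwan beats Ekwueme. There is no Condorcet loser.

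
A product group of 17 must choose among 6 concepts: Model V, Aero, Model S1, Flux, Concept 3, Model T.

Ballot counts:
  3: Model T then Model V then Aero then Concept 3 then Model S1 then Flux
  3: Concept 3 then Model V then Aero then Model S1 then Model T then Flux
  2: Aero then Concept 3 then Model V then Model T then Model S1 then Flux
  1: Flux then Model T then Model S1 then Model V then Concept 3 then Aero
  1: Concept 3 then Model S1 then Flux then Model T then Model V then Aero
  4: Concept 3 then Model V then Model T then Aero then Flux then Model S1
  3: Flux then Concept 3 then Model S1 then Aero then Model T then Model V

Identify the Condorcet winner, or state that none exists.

Concept 3

Head-to-head results (17 engineers):
Model V vs Aero: 12 to 5, Model V.
Model V vs Model S1: Model V is ranked higher on 3+3+2+4 = 12 ballots, Model S1 on 5. Model V wins 12–5.
Model V vs Flux: Model V preferred on 3+3+2+4 = 12 ballots; Model V wins 12–5.
Model V vs Concept 3: 4 to 13, Concept 3.
Model V vs Model T: 9 to 8, Model V.
Aero vs Model S1: Aero preferred on 3+3+2+4 = 12 ballots; Aero wins 12–5.
Aero vs Flux: Aero is ranked higher on 3+3+2+4 = 12 ballots, Flux on 5. Aero wins 12–5.
Aero vs Concept 3: Aero is ranked higher on 3+2 = 5 ballots, Concept 3 on 12. Concept 3 wins 12–5.
Aero vs Model T: 8 to 9, Model T.
Model S1 vs Flux: Model S1 preferred on 3+3+2+1 = 9 ballots; Model S1 wins 9–8.
Model S1 vs Concept 3: 1 for Model S1, 16 for Concept 3 — Concept 3 by 16–1.
Model S1 vs Model T: Model S1 is ranked higher on 3+1+3 = 7 ballots, Model T on 10. Model T wins 10–7.
Flux vs Concept 3: 4 to 13, Concept 3.
Flux vs Model T: Flux preferred on 1+1+3 = 5 ballots; Model T wins 12–5.
Concept 3 vs Model T: 3+2+1+4+3 = 13 for Concept 3, 4 for Model T — Concept 3 by 13–4.
Only Concept 3 has no losses; Concept 3 is the Condorcet winner.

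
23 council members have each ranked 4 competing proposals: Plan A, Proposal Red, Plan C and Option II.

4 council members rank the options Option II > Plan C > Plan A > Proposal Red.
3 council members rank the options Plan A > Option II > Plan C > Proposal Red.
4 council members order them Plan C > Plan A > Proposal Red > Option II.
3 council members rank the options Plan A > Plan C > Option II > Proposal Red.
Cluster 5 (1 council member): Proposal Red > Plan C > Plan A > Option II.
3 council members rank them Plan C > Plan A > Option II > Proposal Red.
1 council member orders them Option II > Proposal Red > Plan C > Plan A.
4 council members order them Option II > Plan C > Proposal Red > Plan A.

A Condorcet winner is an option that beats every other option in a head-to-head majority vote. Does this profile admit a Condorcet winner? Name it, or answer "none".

Check each pair by majority over 23 ballots:
Plan A vs Proposal Red: 4+3+4+3+3 = 17 for Plan A, 6 for Proposal Red — Plan A by 17–6.
Plan A vs Plan C: Plan A preferred on 3+3 = 6 ballots; Plan C wins 17–6.
Plan A vs Option II: Plan A preferred on 3+4+3+1+3 = 14 ballots; Plan A wins 14–9.
Proposal Red vs Plan C: Proposal Red preferred on 1+1 = 2 ballots; Plan C wins 21–2.
Proposal Red vs Option II: 4+1 = 5 for Proposal Red, 18 for Option II — Option II by 18–5.
Plan C vs Option II: 4+3+1+3 = 11 for Plan C, 12 for Option II — Option II by 12–11.
Every option loses at least once (Plan A loses to Plan C; Proposal Red loses to Plan A; Plan C loses to Option II; Option II loses to Plan A). The majority relation contains the cycle Plan A → Option II → Plan C → Plan A, so there is no Condorcet winner.

none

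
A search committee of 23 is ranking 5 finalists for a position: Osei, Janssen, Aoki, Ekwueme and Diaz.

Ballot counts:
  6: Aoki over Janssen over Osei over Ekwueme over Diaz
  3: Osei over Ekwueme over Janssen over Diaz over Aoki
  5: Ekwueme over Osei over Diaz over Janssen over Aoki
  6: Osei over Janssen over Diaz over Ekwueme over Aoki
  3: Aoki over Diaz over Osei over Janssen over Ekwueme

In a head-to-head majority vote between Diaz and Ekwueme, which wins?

Ekwueme

Ballots ranking Diaz above Ekwueme: 6 + 3 = 9.
Ballots ranking Ekwueme above Diaz: 23 − 9 = 14.
Ekwueme wins the head-to-head 14–9.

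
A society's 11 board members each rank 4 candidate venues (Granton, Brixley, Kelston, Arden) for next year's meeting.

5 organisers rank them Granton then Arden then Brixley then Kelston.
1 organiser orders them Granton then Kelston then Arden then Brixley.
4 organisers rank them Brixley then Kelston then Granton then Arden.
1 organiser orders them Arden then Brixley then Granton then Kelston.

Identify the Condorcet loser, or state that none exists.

Kelston

Pairwise majorities:
Granton vs Brixley: Granton, 6–5.
Granton vs Kelston: Granton is ranked higher on 5+1+1 = 7 ballots, Kelston on 4. Granton wins 7–4.
Granton–Arden: Granton 10–1.
Brixley–Kelston: Brixley 10–1.
Brixley vs Arden: Arden, 7–4.
Kelston vs Arden: 5 to 6, Arden.
Only Kelston has no wins; Kelston is the Condorcet loser.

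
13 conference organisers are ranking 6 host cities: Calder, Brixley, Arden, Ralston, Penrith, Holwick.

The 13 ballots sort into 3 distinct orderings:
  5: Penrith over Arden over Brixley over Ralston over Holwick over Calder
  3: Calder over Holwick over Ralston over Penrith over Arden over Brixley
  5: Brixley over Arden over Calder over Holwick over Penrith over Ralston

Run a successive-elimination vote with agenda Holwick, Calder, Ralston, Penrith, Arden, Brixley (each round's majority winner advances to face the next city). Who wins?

Round 1: Holwick vs Calder — 5–8, Calder advances.
Round 2: Calder vs Ralston — 8–5, Calder advances.
Round 3: Calder vs Penrith — 8–5, Calder advances.
Round 4: Calder vs Arden — 3–10, Arden advances.
Round 5: Arden vs Brixley — 8–5, Arden advances.
The agenda winner is Arden.

Arden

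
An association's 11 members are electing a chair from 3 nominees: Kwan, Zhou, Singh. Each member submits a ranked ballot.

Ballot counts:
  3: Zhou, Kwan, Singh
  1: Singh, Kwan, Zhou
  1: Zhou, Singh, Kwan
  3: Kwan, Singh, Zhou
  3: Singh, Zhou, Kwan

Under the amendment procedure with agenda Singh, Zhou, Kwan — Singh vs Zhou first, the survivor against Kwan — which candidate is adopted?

Kwan

Round 1: Singh vs Zhou — 7–4, Singh advances.
Round 2: Singh vs Kwan — 5–6, Kwan advances.
Kwan survives the agenda.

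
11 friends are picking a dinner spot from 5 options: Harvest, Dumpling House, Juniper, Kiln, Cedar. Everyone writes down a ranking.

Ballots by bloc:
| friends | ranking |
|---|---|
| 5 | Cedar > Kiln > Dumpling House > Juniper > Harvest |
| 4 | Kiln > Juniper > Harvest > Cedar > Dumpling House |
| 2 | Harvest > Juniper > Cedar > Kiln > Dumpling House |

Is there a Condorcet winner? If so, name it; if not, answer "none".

Check each pair by majority over 11 ballots:
Harvest vs Dumpling House: Harvest is ranked higher on 4+2 = 6 ballots, Dumpling House on 5. Harvest wins 6–5.
Harvest vs Juniper: Juniper wins 9–2.
Harvest vs Kiln: 2 for Harvest, 9 for Kiln — Kiln by 9–2.
Harvest vs Cedar: Harvest preferred on 4+2 = 6 ballots; Harvest wins 6–5.
Dumpling House vs Juniper: 5 for Dumpling House, 6 for Juniper — Juniper by 6–5.
Dumpling House–Kiln: Kiln 11–0.
Dumpling House vs Cedar: Cedar, 11–0.
Juniper vs Kiln: 2 for Juniper, 9 for Kiln — Kiln by 9–2.
Juniper vs Cedar: Juniper is ranked higher on 4+2 = 6 ballots, Cedar on 5. Juniper wins 6–5.
Kiln–Cedar: Cedar 7–4.
No restaurant is unbeaten: Harvest loses to Juniper; Dumpling House loses to Harvest; Juniper loses to Kiln; Kiln loses to Cedar; Cedar loses to Harvest. In particular Harvest > Cedar > Kiln > Harvest is a majority cycle — no Condorcet winner exists.

none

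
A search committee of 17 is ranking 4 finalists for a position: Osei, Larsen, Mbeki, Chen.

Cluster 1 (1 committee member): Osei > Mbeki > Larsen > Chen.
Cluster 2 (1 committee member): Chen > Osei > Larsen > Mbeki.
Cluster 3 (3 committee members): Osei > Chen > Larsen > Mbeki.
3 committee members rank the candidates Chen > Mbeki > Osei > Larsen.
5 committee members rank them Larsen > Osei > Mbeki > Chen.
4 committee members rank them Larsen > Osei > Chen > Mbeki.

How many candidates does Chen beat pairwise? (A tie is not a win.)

Chen against each rival (17 committee members):
Chen vs Osei: Osei wins 13–4.
Chen vs Larsen: Larsen, 10–7.
Chen vs Mbeki: 1+3+3+4 = 11 for Chen, 6 for Mbeki — Chen by 11–6.
Chen beats Mbeki; loses to Osei, Larsen — 1 pairwise win.

1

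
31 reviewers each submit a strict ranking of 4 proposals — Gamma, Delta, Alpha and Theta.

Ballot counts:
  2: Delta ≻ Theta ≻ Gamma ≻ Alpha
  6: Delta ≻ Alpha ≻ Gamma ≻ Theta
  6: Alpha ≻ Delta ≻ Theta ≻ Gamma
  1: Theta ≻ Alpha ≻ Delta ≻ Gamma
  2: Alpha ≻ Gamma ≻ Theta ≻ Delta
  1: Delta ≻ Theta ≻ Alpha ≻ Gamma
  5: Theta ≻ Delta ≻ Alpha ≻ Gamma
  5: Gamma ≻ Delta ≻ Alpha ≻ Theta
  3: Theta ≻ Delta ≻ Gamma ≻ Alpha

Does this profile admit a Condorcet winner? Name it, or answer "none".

Check each pair by majority over 31 ballots:
Gamma vs Delta: Delta, 24–7.
Gamma vs Alpha: Alpha, 21–10.
Gamma vs Theta: Theta wins 18–13.
Delta vs Alpha: Delta wins 22–9.
Delta vs Theta: Delta wins 20–11.
Alpha–Theta: Alpha 19–12.
Only Delta has no losses; Delta is the Condorcet winner.

Delta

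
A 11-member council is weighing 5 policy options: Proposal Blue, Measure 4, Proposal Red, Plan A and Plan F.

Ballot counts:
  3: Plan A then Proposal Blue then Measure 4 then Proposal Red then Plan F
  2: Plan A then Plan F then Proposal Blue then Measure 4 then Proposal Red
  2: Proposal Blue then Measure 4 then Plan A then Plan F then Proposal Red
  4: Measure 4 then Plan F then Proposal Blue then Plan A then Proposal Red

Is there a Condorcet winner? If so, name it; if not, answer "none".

none

Pairwise majorities:
Proposal Blue vs Measure 4: 3+2+2 = 7 for Proposal Blue, 4 for Measure 4 — Proposal Blue by 7–4.
Proposal Blue vs Proposal Red: Proposal Blue wins 11–0.
Proposal Blue–Plan A: Proposal Blue 6–5.
Proposal Blue vs Plan F: 5 to 6, Plan F.
Measure 4 vs Proposal Red: Measure 4, 11–0.
Measure 4 vs Plan A: Measure 4 wins 6–5.
Measure 4 vs Plan F: 9 to 2, Measure 4.
Proposal Red vs Plan A: Plan A wins 11–0.
Proposal Red–Plan F: Plan F 8–3.
Plan A vs Plan F: Plan A preferred on 3+2+2 = 7 ballots; Plan A wins 7–4.
Every option loses at least once (Proposal Blue loses to Plan F; Measure 4 loses to Proposal Blue; Proposal Red loses to Proposal Blue; Plan A loses to Proposal Blue; Plan F loses to Measure 4). The majority relation contains the cycle Proposal Blue > Measure 4 > Plan F > Proposal Blue, so there is no Condorcet winner.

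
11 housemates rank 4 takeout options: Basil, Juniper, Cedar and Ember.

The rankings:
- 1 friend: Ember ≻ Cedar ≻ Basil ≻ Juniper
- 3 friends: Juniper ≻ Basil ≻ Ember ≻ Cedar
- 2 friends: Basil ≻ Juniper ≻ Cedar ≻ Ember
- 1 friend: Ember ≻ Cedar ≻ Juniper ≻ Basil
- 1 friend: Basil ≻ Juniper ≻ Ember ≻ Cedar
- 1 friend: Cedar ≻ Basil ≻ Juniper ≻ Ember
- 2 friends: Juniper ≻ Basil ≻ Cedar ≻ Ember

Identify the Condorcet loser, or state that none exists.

Head-to-head results (11 friends):
Basil vs Juniper: Juniper wins 6–5.
Basil vs Cedar: Basil, 8–3.
Basil vs Ember: 9 to 2, Basil.
Juniper vs Cedar: Juniper, 8–3.
Juniper vs Ember: 9 to 2, Juniper.
Cedar–Ember: Ember 6–5.
Cedar loses to every other restaurant — it is the Condorcet loser.

Cedar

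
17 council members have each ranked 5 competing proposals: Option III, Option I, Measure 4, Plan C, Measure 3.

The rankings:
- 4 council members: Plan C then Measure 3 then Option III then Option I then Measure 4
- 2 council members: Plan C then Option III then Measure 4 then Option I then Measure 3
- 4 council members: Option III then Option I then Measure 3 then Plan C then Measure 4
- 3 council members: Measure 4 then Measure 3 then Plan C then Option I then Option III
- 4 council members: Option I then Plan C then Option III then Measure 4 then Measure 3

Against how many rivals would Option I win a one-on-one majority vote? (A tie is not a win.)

2

Option I against each rival (17 council members):
Option I vs Option III: Option I is ranked higher on 3+4 = 7 ballots, Option III on 10. Option III wins 10–7.
Option I vs Measure 4: Option I, 12–5.
Option I vs Plan C: Plan C, 9–8.
Option I vs Measure 3: 2+4+4 = 10 for Option I, 7 for Measure 3 — Option I by 10–7.
Option I beats Measure 4, Measure 3; loses to Option III, Plan C — 2 pairwise wins.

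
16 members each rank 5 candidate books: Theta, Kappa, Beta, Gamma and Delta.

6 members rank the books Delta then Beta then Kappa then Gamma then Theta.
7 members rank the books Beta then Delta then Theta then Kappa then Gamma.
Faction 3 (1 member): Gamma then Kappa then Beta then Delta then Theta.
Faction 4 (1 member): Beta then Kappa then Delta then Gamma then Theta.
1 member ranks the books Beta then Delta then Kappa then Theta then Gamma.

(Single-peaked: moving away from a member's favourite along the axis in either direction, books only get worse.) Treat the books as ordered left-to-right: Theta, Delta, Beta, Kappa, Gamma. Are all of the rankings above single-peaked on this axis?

Axis positions: Theta=1, Delta=2, Beta=3, Kappa=4, Gamma=5.
Faction 1 (peak Delta at position 2): ranking walks positions 2-3-4-5-1, expanding outward from the peak — single-peaked.
Faction 2 (peak Beta at position 3): ranking walks positions 3-2-1-4-5, expanding outward from the peak — single-peaked.
Faction 3 (peak Gamma at position 5): ranking walks positions 5-4-3-2-1, expanding outward from the peak — single-peaked.
Faction 4 (peak Beta at position 3): ranking walks positions 3-4-2-5-1, expanding outward from the peak — single-peaked.
Faction 5 (peak Beta at position 3): ranking walks positions 3-2-4-1-5, expanding outward from the peak — single-peaked.
Every ranking is single-peaked on this axis.

yes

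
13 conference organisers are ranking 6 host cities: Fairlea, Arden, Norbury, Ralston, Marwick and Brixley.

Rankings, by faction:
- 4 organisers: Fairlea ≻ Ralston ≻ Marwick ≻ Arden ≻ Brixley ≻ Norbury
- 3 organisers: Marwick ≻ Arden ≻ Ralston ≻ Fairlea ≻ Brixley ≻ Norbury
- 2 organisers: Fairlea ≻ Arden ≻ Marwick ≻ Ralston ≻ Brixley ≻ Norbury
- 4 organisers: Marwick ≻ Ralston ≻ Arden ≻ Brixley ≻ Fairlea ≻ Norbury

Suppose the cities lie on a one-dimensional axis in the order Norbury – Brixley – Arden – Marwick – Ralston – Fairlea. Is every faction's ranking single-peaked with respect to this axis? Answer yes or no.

no

Axis positions: Norbury=1, Brixley=2, Arden=3, Marwick=4, Ralston=5, Fairlea=6.
Faction 1 (peak Fairlea at position 6): ranking walks positions 6-5-4-3-2-1, expanding outward from the peak — single-peaked.
Faction 2 (peak Marwick at position 4): ranking walks positions 4-3-5-6-2-1, expanding outward from the peak — single-peaked.
Faction 3: ranking walks positions 6-3-4-5-2-1; Arden is ranked above Ralston even though Ralston lies between Arden and the peak Fairlea on the axis — preferences dip and rise again. Not single-peaked.
Faction 4 (peak Marwick at position 4): ranking walks positions 4-5-3-2-6-1, expanding outward from the peak — single-peaked.
Faction 3 violates single-peakedness, so the profile is not single-peaked on this axis.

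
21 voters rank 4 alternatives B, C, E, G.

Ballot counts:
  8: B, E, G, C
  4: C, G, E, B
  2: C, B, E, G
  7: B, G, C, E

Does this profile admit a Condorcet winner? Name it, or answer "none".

Check each pair by majority over 21 ballots:
B vs C: 15 to 6, B.
B–E: B 17–4.
B–G: B 17–4.
C vs E: C wins 13–8.
C vs G: G wins 15–6.
E vs G: G, 11–10.
B defeats every rival head-to-head and is the Condorcet winner.

B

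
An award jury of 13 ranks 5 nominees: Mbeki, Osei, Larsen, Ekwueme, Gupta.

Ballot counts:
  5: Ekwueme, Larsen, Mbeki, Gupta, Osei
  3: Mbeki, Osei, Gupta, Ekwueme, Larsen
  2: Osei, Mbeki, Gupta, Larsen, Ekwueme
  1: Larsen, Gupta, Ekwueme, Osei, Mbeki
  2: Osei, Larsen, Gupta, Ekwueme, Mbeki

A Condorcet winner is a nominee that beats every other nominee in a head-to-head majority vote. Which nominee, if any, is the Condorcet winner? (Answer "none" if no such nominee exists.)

Check each pair by majority over 13 ballots:
Mbeki vs Osei: 8 to 5, Mbeki.
Mbeki vs Larsen: Larsen wins 8–5.
Mbeki–Ekwueme: Ekwueme 8–5.
Mbeki vs Gupta: 5+3+2 = 10 for Mbeki, 3 for Gupta — Mbeki by 10–3.
Osei–Larsen: Osei 7–6.
Osei vs Ekwueme: Osei is ranked higher on 3+2+2 = 7 ballots, Ekwueme on 6. Osei wins 7–6.
Osei–Gupta: Osei 7–6.
Larsen vs Ekwueme: Ekwueme, 8–5.
Larsen vs Gupta: Larsen, 8–5.
Ekwueme vs Gupta: Ekwueme is ranked higher on 5 ballots, Gupta on 8. Gupta wins 8–5.
No nominee is unbeaten: Mbeki loses to Larsen; Osei loses to Mbeki; Larsen loses to Osei; Ekwueme loses to Osei; Gupta loses to Mbeki. In particular Mbeki beats Osei beats Larsen beats Mbeki is a majority cycle — no Condorcet winner exists.

none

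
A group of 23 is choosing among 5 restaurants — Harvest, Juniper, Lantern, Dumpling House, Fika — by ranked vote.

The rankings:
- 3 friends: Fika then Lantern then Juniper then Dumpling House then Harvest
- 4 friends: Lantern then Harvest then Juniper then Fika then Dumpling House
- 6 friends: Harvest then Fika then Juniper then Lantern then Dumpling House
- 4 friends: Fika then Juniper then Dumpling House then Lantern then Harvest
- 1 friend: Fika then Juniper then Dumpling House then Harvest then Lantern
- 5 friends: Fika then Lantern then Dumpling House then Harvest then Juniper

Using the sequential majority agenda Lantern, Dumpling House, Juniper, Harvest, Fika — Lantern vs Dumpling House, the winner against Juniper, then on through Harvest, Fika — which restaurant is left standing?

Round 1: Lantern vs Dumpling House — 18–5, Lantern advances.
Round 2: Lantern vs Juniper — 12–11, Lantern advances.
Round 3: Lantern vs Harvest — 16–7, Lantern advances.
Round 4: Lantern vs Fika — 4–19, Fika advances.
Fika survives the agenda.

Fika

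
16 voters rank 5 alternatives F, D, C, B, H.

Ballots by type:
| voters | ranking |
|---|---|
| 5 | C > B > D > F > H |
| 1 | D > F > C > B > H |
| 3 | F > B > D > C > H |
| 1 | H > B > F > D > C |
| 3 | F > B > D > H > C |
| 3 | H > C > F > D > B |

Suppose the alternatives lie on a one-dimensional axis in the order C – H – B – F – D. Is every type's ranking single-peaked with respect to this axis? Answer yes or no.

Axis positions: C=1, H=2, B=3, F=4, D=5.
Type 1: ranking walks positions 1-3-5-4-2; B is ranked above H even though H lies between B and the peak C on the axis — preferences dip and rise again. Not single-peaked.
Type 2: ranking walks positions 5-4-1-3-2; C is ranked above B even though B lies between C and the peak D on the axis — preferences dip and rise again. Not single-peaked.
Type 3: ranking walks positions 4-3-5-1-2; C is ranked above H even though H lies between C and the peak F on the axis — preferences dip and rise again. Not single-peaked.
Type 4 (peak H at position 2): ranking walks positions 2-3-4-5-1, expanding outward from the peak — single-peaked.
Type 5 (peak F at position 4): ranking walks positions 4-3-5-2-1, expanding outward from the peak — single-peaked.
Type 6: ranking walks positions 2-1-4-5-3; F is ranked above B even though B lies between F and the peak H on the axis — preferences dip and rise again. Not single-peaked.
Type 1 violates single-peakedness, so the profile is not single-peaked on this axis.

no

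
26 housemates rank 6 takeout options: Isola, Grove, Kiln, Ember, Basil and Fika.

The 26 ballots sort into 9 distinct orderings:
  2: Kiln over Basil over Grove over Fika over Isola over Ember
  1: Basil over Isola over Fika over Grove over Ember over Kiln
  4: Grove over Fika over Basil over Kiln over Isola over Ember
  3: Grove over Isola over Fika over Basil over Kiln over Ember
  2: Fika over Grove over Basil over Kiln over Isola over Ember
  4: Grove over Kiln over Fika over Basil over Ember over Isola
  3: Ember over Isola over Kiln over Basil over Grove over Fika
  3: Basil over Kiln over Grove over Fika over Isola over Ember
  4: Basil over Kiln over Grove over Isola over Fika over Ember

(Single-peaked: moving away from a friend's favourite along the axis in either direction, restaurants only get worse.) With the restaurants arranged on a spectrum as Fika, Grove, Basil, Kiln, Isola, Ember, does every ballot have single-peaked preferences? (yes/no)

no

Axis positions: Fika=1, Grove=2, Basil=3, Kiln=4, Isola=5, Ember=6.
Ballot type 1 (peak Kiln at position 4): ranking walks positions 4-3-2-1-5-6, expanding outward from the peak — single-peaked.
Ballot type 2: ranking walks positions 3-5-1-2-6-4; Isola is ranked above Kiln even though Kiln lies between Isola and the peak Basil on the axis — preferences dip and rise again. Not single-peaked.
Ballot type 3 (peak Grove at position 2): ranking walks positions 2-1-3-4-5-6, expanding outward from the peak — single-peaked.
Ballot type 4: ranking walks positions 2-5-1-3-4-6; Isola is ranked above Basil even though Basil lies between Isola and the peak Grove on the axis — preferences dip and rise again. Not single-peaked.
Ballot type 5 (peak Fika at position 1): ranking walks positions 1-2-3-4-5-6, expanding outward from the peak — single-peaked.
Ballot type 6: ranking walks positions 2-4-1-3-6-5; Kiln is ranked above Basil even though Basil lies between Kiln and the peak Grove on the axis — preferences dip and rise again. Not single-peaked.
Ballot type 7 (peak Ember at position 6): ranking walks positions 6-5-4-3-2-1, expanding outward from the peak — single-peaked.
Ballot type 8 (peak Basil at position 3): ranking walks positions 3-4-2-1-5-6, expanding outward from the peak — single-peaked.
Ballot type 9 (peak Basil at position 3): ranking walks positions 3-4-2-5-1-6, expanding outward from the peak — single-peaked.
Ballot type 2 violates single-peakedness, so the profile is not single-peaked on this axis.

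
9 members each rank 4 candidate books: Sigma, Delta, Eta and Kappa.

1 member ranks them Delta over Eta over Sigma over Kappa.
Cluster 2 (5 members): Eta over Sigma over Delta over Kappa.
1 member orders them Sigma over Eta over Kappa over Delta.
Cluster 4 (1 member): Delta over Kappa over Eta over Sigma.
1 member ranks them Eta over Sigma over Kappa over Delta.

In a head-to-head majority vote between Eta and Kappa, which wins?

Ballots ranking Eta above Kappa: 1 + 5 + 1 + 1 = 8.
Ballots ranking Kappa above Eta: 9 − 8 = 1.
Eta wins the head-to-head 8–1.

Eta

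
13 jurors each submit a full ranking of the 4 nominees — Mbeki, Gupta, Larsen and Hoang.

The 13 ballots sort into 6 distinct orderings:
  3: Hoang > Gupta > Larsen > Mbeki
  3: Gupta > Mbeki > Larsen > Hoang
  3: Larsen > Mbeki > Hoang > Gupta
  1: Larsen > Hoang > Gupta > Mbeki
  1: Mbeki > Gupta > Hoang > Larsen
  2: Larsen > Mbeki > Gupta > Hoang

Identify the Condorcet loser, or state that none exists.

Pairwise majorities:
Mbeki vs Gupta: 3+1+2 = 6 for Mbeki, 7 for Gupta — Gupta by 7–6.
Mbeki vs Larsen: Larsen, 9–4.
Mbeki vs Hoang: 9 to 4, Mbeki.
Gupta–Larsen: Gupta 7–6.
Gupta vs Hoang: 6 to 7, Hoang.
Larsen–Hoang: Larsen 9–4.
No nominee is winless: Mbeki beats Hoang; Gupta beats Mbeki; Larsen beats Mbeki; Hoang beats Gupta. There is no Condorcet loser.

none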